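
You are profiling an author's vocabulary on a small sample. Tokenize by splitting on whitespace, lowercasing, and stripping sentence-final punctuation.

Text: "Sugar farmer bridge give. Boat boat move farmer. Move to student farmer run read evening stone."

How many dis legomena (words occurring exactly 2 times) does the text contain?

Frequencies: farmer:3, boat:2, move:2, sugar:1, bridge:1, give:1, to:1, student:1, run:1, read:1, evening:1, stone:1
Words with frequency 2: boat, move

2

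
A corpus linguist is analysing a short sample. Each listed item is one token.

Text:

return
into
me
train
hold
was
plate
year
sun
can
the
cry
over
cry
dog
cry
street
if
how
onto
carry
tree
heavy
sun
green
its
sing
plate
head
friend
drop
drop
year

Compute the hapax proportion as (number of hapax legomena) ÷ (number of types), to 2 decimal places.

0.81

Frequencies: cry:3, plate:2, year:2, sun:2, drop:2, return:1, into:1, me:1, train:1, hold:1, was:1, can:1, the:1, over:1, dog:1, street:1, if:1, how:1, onto:1, carry:1, … (7 more, each freq 1)
Hapax count = 22; type count = 27.
Ratio = 22 / 27 = 0.81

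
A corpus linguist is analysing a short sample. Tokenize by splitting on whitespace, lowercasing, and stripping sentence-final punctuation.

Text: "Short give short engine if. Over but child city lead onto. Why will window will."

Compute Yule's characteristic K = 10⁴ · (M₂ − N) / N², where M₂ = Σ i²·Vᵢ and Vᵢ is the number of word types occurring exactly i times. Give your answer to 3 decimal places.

177.778

Frequencies: short:2, will:2, give:1, engine:1, if:1, over:1, but:1, child:1, city:1, lead:1, onto:1, why:1, window:1
N = 15. Frequency spectrum: V_1=11, V_2=2
M₂ = 1²·11 + 2²·2 = 19
K = 10000 × (19 − 15) / 15² = 177.778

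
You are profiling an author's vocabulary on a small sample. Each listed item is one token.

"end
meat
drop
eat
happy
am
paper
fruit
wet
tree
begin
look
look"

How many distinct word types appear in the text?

12

Distinct types: {am, begin, drop, eat, end, fruit, happy, look, meat, paper, tree, wet}
V = 12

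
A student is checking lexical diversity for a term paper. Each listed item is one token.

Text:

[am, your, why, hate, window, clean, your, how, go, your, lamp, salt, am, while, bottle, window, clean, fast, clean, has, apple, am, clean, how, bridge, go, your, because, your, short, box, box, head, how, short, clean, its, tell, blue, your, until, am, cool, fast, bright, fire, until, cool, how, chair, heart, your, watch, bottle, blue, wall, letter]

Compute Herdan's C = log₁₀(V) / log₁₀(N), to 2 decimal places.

0.86

N = 57, V = 32.
log₁₀(V) = 1.505150, log₁₀(N) = 1.755875
C = 1.505150 / 1.755875 = 0.86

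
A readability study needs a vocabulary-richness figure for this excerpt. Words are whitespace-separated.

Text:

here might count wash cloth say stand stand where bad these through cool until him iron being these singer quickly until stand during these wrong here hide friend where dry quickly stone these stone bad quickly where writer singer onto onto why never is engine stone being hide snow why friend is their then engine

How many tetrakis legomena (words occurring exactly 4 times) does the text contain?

1

Frequencies: these:4, stand:3, where:3, quickly:3, stone:3, here:2, bad:2, until:2, being:2, singer:2, hide:2, friend:2, onto:2, why:2, is:2, engine:2, might:1, count:1, wash:1, cloth:1, … (13 more, each freq 1)
Words with frequency 4: these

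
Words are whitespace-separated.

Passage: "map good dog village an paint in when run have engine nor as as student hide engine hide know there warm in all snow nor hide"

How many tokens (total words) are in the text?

Tokens: map, good, dog, village, an, paint, in, when, run, have, engine, nor, as, as, student, hide, engine, hide, know, there, warm, in, all, snow, nor, hide
N = 26

26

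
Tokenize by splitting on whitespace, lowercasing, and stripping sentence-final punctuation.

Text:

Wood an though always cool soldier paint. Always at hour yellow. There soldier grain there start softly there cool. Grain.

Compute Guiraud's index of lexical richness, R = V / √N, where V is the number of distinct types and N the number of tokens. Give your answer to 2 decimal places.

3.13

N = 20, V = 14.
√N = 4.472136
R = 14 / 4.472136 = 3.13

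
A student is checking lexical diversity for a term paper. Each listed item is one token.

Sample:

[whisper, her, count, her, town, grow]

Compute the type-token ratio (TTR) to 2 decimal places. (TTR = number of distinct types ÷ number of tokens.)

N = 6 tokens, V = 5 types.
TTR = V / N = 5 / 6 = 0.83

0.83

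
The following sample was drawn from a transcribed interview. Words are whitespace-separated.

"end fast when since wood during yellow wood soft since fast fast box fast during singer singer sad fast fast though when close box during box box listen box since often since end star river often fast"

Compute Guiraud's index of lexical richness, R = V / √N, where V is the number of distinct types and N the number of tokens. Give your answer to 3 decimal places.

2.795

N = 37, V = 17.
√N = 6.082763
R = 17 / 6.082763 = 2.795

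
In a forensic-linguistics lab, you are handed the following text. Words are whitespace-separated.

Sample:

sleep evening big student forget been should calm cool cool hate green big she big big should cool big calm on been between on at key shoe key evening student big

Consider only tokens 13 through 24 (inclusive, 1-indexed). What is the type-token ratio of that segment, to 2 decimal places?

0.67

Segment tokens 13–24: big, she, big, big, should, cool, big, calm, on, been, between, on
Segment N = 12, segment V = 8.
TTR = 8 / 12 = 0.67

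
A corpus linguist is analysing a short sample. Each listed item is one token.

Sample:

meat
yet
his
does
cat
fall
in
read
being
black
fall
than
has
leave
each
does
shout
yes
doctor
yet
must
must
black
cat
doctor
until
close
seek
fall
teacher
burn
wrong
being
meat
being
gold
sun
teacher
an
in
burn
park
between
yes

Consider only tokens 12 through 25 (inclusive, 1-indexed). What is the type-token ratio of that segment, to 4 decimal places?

Segment tokens 12–25: than, has, leave, each, does, shout, yes, doctor, yet, must, must, black, cat, doctor
Segment N = 14, segment V = 12.
TTR = 12 / 14 = 0.8571

0.8571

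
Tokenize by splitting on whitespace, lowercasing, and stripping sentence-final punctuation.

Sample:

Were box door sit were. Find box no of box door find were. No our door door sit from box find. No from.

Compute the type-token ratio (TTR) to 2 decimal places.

0.39

N = 23 tokens, V = 9 types.
TTR = V / N = 9 / 23 = 0.39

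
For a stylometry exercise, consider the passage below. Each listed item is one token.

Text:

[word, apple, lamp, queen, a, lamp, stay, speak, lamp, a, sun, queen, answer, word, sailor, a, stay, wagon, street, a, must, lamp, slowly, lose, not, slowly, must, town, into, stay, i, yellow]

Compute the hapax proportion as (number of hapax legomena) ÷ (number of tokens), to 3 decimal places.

Frequencies: lamp:4, a:4, stay:3, word:2, queen:2, must:2, slowly:2, apple:1, speak:1, sun:1, answer:1, sailor:1, wagon:1, street:1, lose:1, not:1, town:1, into:1, i:1, yellow:1
Hapax count = 13; token count = 32.
Ratio = 13 / 32 = 0.406

0.406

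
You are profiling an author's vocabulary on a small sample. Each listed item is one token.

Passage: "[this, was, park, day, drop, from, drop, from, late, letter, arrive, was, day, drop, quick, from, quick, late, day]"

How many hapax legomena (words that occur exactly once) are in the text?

4

Frequencies: day:3, drop:3, from:3, was:2, late:2, quick:2, this:1, park:1, letter:1, arrive:1
Hapax (freq=1): arrive, letter, park, this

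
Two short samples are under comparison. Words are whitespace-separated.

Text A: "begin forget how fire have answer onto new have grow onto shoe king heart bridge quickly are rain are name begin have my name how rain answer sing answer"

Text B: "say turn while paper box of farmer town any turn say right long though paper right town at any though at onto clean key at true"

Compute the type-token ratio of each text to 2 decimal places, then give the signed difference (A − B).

TTR(A) = 19/29 = 0.66
TTR(B) = 17/26 = 0.65
Difference = 0.66 − 0.65 = 0.01

0.01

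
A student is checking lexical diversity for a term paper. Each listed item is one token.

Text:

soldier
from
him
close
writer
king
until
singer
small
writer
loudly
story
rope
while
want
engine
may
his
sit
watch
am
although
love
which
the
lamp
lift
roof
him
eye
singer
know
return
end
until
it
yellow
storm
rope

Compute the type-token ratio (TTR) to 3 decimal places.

N = 39 tokens, V = 34 types.
TTR = V / N = 34 / 39 = 0.872

0.872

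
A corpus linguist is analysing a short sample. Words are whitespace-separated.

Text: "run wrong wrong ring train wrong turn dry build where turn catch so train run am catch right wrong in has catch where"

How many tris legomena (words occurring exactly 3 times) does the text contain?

1

Frequencies: wrong:4, catch:3, run:2, train:2, turn:2, where:2, ring:1, dry:1, build:1, so:1, am:1, right:1, in:1, has:1
Words with frequency 3: catch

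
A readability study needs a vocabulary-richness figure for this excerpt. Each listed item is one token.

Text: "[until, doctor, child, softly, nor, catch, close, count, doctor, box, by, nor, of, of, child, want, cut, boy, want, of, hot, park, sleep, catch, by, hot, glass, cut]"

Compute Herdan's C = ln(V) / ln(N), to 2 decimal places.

N = 28, V = 18.
ln(V) = 2.890372, ln(N) = 3.332205
C = 2.890372 / 3.332205 = 0.87

0.87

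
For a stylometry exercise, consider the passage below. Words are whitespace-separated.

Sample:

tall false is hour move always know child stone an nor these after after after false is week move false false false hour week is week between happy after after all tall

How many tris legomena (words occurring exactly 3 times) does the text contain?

2

Frequencies: false:5, after:5, is:3, week:3, tall:2, hour:2, move:2, always:1, know:1, child:1, stone:1, an:1, nor:1, these:1, between:1, happy:1, all:1
Words with frequency 3: is, week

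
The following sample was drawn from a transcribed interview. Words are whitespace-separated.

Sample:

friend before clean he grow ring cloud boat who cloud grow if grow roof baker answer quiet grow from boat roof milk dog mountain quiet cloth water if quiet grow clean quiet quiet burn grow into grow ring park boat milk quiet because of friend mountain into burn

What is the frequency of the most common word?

7

Frequencies: grow:7, quiet:6, boat:3, friend:2, clean:2, ring:2, cloud:2, if:2, roof:2, milk:2, mountain:2, burn:2, into:2, before:1, he:1, who:1, baker:1, answer:1, from:1, dog:1, … (5 more, each freq 1)
Most common: 'grow' with frequency 7.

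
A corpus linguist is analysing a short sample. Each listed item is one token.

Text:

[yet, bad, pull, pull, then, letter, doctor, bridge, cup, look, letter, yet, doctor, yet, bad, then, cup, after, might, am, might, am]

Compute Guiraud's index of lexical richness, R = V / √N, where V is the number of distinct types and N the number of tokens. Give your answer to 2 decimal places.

2.56

N = 22, V = 12.
√N = 4.690416
R = 12 / 4.690416 = 2.56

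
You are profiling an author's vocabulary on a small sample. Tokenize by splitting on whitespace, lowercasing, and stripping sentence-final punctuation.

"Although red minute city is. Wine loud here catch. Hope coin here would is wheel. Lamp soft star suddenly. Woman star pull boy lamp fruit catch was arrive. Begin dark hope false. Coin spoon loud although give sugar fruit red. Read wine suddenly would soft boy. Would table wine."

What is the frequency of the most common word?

Frequencies: wine:3, would:3, although:2, red:2, is:2, loud:2, here:2, catch:2, hope:2, coin:2, lamp:2, soft:2, star:2, suddenly:2, boy:2, fruit:2, minute:1, city:1, wheel:1, woman:1, … (11 more, each freq 1)
Most common: 'wine' with frequency 3.

3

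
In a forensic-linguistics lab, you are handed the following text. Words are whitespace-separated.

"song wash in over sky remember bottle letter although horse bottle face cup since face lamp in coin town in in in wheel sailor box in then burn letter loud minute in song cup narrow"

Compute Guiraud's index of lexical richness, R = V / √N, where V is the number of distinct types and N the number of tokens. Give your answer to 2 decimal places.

N = 35, V = 24.
√N = 5.916080
R = 24 / 5.916080 = 4.06

4.06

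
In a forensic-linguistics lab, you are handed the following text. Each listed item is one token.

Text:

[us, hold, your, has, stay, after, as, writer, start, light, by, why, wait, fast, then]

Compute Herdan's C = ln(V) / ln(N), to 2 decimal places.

N = 15, V = 15.
ln(V) = 2.708050, ln(N) = 2.708050
C = 2.708050 / 2.708050 = 1.00

1.00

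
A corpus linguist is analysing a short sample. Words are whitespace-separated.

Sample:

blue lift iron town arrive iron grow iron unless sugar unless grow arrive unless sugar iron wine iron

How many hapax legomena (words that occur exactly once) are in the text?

4

Frequencies: iron:5, unless:3, arrive:2, grow:2, sugar:2, blue:1, lift:1, town:1, wine:1
Hapax (freq=1): blue, lift, town, wine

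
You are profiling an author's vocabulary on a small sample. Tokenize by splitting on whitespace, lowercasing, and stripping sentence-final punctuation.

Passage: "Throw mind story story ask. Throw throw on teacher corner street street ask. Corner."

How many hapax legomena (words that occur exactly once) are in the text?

Frequencies: throw:3, story:2, ask:2, corner:2, street:2, mind:1, on:1, teacher:1
Hapax (freq=1): mind, on, teacher

3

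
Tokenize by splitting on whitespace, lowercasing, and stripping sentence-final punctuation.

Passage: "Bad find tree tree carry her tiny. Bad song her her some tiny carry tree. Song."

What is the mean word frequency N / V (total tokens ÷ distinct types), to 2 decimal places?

2.00

N = 16 tokens, V = 8 types.
Mean frequency = N / V = 16 / 8 = 2.00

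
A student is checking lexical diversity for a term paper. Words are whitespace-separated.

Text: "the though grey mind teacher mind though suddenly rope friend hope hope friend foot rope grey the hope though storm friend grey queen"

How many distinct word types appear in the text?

Distinct types: {foot, friend, grey, hope, mind, queen, rope, storm, suddenly, teacher, the, though}
V = 12

12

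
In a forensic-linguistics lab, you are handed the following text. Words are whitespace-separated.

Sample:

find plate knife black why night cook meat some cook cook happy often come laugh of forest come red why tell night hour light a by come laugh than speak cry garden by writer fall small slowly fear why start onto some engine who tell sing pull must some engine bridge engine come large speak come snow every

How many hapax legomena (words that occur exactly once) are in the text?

31

Frequencies: come:5, why:3, cook:3, some:3, engine:3, night:2, laugh:2, tell:2, by:2, speak:2, find:1, plate:1, knife:1, black:1, meat:1, happy:1, often:1, of:1, forest:1, red:1, … (21 more, each freq 1)
Hapax (freq=1): a, black, bridge, cry, every, fall, fear, find, forest, garden, happy, hour, knife, large, light, meat, must, of, often, onto, plate, pull, red, sing, slowly, small, snow, start, than, who, writer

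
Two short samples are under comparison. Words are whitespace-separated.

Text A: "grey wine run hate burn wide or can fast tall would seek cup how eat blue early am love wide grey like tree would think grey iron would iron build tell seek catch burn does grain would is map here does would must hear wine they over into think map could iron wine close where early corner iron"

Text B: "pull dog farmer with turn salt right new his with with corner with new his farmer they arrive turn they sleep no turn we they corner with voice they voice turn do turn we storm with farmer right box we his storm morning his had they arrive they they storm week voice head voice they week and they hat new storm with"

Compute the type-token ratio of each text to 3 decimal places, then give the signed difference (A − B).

0.287

TTR(A) = 40/58 = 0.690
TTR(B) = 25/62 = 0.403
Difference = 0.690 − 0.403 = 0.287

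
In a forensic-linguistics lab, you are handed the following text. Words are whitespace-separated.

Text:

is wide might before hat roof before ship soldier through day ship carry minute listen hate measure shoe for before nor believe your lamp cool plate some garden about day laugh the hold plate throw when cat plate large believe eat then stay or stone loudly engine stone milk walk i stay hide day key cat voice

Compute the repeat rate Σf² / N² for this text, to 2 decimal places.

Frequencies: before:3, day:3, plate:3, ship:2, believe:2, cat:2, stay:2, stone:2, is:1, wide:1, might:1, hat:1, roof:1, soldier:1, through:1, carry:1, minute:1, listen:1, hate:1, measure:1, … (26 more, each freq 1)
Σf² = 85; N² = 3249
Repeat rate = 85 / 3249 = 0.03

0.03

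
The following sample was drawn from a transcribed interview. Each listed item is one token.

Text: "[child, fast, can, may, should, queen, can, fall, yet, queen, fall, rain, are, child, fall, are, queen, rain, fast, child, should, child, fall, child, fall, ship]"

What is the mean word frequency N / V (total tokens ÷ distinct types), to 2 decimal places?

N = 26 tokens, V = 11 types.
Mean frequency = N / V = 26 / 11 = 2.36

2.36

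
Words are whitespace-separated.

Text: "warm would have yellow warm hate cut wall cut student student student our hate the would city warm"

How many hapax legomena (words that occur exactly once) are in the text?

6

Frequencies: warm:3, student:3, would:2, hate:2, cut:2, have:1, yellow:1, wall:1, our:1, the:1, city:1
Hapax (freq=1): city, have, our, the, wall, yellow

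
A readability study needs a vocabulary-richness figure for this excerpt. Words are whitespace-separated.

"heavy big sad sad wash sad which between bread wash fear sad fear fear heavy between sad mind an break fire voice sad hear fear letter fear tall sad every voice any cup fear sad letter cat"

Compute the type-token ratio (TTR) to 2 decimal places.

N = 37 tokens, V = 20 types.
TTR = V / N = 20 / 37 = 0.54

0.54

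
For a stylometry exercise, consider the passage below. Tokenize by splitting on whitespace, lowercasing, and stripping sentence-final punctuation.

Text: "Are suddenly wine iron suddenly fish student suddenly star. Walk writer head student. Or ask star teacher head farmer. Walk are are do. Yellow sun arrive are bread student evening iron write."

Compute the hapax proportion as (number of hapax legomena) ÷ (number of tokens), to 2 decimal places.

0.44

Frequencies: are:4, suddenly:3, student:3, iron:2, star:2, walk:2, head:2, wine:1, fish:1, writer:1, or:1, ask:1, teacher:1, farmer:1, do:1, yellow:1, sun:1, arrive:1, bread:1, evening:1, … (1 more, each freq 1)
Hapax count = 14; token count = 32.
Ratio = 14 / 32 = 0.44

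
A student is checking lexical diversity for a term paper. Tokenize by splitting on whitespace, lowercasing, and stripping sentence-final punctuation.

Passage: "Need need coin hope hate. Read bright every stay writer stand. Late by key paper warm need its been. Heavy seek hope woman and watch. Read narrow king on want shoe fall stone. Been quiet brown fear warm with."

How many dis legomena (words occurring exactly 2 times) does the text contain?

Frequencies: need:3, hope:2, read:2, warm:2, been:2, coin:1, hate:1, bright:1, every:1, stay:1, writer:1, stand:1, late:1, by:1, key:1, paper:1, its:1, heavy:1, seek:1, woman:1, … (13 more, each freq 1)
Words with frequency 2: been, hope, read, warm

4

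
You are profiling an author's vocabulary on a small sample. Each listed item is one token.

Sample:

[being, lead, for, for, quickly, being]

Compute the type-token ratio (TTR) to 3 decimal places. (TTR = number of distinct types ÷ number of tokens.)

0.667

N = 6 tokens, V = 4 types.
TTR = V / N = 4 / 6 = 0.667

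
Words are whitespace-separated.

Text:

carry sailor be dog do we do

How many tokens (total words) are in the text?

7

Tokens: carry, sailor, be, dog, do, we, do
N = 7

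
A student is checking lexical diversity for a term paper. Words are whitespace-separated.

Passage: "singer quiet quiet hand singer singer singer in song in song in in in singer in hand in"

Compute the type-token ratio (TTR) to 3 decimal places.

0.278

N = 18 tokens, V = 5 types.
TTR = V / N = 5 / 18 = 0.278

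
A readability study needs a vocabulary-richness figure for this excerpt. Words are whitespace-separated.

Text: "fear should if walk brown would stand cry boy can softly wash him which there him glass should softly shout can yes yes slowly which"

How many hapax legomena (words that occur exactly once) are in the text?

Frequencies: should:2, can:2, softly:2, him:2, which:2, yes:2, fear:1, if:1, walk:1, brown:1, would:1, stand:1, cry:1, boy:1, wash:1, there:1, glass:1, shout:1, slowly:1
Hapax (freq=1): boy, brown, cry, fear, glass, if, shout, slowly, stand, there, walk, wash, would

13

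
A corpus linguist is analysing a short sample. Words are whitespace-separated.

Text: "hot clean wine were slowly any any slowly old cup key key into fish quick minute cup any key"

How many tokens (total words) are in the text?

Tokens: hot, clean, wine, were, slowly, any, any, slowly, old, cup, key, key, into, fish, quick, minute, cup, any, key
N = 19

19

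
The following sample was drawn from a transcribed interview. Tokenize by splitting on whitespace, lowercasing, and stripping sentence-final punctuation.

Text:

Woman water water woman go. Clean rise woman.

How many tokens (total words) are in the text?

8

Tokens: woman, water, water, woman, go, clean, rise, woman
N = 8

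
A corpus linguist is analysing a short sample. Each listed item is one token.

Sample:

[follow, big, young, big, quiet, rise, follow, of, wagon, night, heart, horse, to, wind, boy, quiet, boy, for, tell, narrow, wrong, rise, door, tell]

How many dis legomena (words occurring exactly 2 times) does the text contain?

6

Frequencies: follow:2, big:2, quiet:2, rise:2, boy:2, tell:2, young:1, of:1, wagon:1, night:1, heart:1, horse:1, to:1, wind:1, for:1, narrow:1, wrong:1, door:1
Words with frequency 2: big, boy, follow, quiet, rise, tell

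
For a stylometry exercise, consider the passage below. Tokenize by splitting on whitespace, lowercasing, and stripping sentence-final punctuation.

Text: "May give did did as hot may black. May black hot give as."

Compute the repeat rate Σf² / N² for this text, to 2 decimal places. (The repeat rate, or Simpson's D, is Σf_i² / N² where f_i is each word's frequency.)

0.17

Frequencies: may:3, give:2, did:2, as:2, hot:2, black:2
Σf² = 29; N² = 169
Repeat rate = 29 / 169 = 0.17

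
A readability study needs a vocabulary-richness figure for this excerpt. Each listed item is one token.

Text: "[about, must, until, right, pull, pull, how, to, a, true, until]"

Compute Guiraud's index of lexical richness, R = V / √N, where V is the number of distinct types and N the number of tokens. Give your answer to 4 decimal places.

2.7136

N = 11, V = 9.
√N = 3.316625
R = 9 / 3.316625 = 2.7136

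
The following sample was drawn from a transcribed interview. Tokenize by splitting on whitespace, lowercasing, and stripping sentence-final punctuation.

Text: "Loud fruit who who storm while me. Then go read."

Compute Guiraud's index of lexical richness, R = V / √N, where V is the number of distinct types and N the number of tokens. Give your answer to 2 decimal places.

2.85

N = 10, V = 9.
√N = 3.162278
R = 9 / 3.162278 = 2.85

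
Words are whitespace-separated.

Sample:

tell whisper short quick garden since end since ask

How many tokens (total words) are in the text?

9

Tokens: tell, whisper, short, quick, garden, since, end, since, ask
N = 9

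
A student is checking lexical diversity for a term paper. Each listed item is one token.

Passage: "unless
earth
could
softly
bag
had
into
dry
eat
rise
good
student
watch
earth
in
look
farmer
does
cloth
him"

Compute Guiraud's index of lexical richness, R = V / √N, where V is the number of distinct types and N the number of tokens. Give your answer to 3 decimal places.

4.249

N = 20, V = 19.
√N = 4.472136
R = 19 / 4.472136 = 4.249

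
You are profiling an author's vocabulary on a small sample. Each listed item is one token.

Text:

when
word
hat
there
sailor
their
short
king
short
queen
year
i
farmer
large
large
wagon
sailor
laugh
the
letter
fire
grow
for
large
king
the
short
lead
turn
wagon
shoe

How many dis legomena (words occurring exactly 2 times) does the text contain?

4

Frequencies: short:3, large:3, sailor:2, king:2, wagon:2, the:2, when:1, word:1, hat:1, there:1, their:1, queen:1, year:1, i:1, farmer:1, laugh:1, letter:1, fire:1, grow:1, for:1, … (3 more, each freq 1)
Words with frequency 2: king, sailor, the, wagon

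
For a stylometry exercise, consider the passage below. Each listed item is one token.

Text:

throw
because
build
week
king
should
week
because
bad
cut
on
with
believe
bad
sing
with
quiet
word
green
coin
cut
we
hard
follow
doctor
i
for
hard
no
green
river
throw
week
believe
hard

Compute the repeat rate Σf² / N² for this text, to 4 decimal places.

0.0498

Frequencies: week:3, hard:3, throw:2, because:2, bad:2, cut:2, with:2, believe:2, green:2, build:1, king:1, should:1, on:1, sing:1, quiet:1, word:1, coin:1, we:1, follow:1, doctor:1, … (4 more, each freq 1)
Σf² = 61; N² = 1225
Repeat rate = 61 / 1225 = 0.0498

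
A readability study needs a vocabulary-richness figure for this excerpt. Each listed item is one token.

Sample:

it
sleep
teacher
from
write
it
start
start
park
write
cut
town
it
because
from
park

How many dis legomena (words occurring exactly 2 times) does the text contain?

4

Frequencies: it:3, from:2, write:2, start:2, park:2, sleep:1, teacher:1, cut:1, town:1, because:1
Words with frequency 2: from, park, start, write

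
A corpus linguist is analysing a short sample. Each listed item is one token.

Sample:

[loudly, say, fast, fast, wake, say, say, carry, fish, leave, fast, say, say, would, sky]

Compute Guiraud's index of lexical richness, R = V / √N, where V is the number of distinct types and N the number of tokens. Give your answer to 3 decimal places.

N = 15, V = 9.
√N = 3.872983
R = 9 / 3.872983 = 2.324

2.324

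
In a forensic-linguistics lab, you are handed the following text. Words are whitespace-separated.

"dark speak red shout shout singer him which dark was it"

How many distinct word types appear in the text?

9

Distinct types: {dark, him, it, red, shout, singer, speak, was, which}
V = 9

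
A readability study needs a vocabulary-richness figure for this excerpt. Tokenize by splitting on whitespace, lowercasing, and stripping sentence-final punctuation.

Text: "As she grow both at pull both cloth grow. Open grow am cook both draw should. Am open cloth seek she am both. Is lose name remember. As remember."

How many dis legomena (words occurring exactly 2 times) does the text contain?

Frequencies: both:4, grow:3, am:3, as:2, she:2, cloth:2, open:2, remember:2, at:1, pull:1, cook:1, draw:1, should:1, seek:1, is:1, lose:1, name:1
Words with frequency 2: as, cloth, open, remember, she

5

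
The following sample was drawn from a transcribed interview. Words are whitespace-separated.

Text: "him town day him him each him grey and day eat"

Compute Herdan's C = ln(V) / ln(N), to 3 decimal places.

N = 11, V = 7.
ln(V) = 1.945910, ln(N) = 2.397895
C = 1.945910 / 2.397895 = 0.812

0.812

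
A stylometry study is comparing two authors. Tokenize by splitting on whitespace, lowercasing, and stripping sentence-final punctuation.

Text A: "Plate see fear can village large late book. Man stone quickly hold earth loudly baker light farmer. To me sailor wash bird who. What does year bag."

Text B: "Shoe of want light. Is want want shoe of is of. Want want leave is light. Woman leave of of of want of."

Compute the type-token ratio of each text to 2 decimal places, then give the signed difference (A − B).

TTR(A) = 27/27 = 1.00
TTR(B) = 7/23 = 0.30
Difference = 1.00 − 0.30 = 0.70

0.70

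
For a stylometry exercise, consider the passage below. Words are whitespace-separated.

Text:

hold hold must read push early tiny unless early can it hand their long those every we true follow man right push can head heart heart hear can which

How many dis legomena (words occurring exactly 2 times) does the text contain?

4

Frequencies: can:3, hold:2, push:2, early:2, heart:2, must:1, read:1, tiny:1, unless:1, it:1, hand:1, their:1, long:1, those:1, every:1, we:1, true:1, follow:1, man:1, right:1, … (3 more, each freq 1)
Words with frequency 2: early, heart, hold, push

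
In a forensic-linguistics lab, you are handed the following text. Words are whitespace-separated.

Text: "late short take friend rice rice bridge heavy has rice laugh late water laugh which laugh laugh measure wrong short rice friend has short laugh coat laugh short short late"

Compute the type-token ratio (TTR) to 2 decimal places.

N = 30 tokens, V = 14 types.
TTR = V / N = 14 / 30 = 0.47

0.47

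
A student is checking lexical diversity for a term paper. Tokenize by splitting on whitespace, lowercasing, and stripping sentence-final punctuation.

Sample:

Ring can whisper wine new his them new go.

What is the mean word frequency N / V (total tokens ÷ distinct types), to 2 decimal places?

N = 9 tokens, V = 8 types.
Mean frequency = N / V = 9 / 8 = 1.13

1.13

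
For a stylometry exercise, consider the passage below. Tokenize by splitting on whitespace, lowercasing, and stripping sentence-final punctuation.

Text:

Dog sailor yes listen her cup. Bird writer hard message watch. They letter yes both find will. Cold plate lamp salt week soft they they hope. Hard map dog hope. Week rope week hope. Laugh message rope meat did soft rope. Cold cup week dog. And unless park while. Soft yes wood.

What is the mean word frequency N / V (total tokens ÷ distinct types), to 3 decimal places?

N = 52 tokens, V = 33 types.
Mean frequency = N / V = 52 / 33 = 1.576

1.576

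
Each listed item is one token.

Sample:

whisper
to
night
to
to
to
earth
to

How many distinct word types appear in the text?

Distinct types: {earth, night, to, whisper}
V = 4

4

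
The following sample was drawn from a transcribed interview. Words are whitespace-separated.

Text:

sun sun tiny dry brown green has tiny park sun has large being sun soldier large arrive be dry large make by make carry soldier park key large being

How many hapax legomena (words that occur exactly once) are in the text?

7

Frequencies: sun:4, large:4, tiny:2, dry:2, has:2, park:2, being:2, soldier:2, make:2, brown:1, green:1, arrive:1, be:1, by:1, carry:1, key:1
Hapax (freq=1): arrive, be, brown, by, carry, green, key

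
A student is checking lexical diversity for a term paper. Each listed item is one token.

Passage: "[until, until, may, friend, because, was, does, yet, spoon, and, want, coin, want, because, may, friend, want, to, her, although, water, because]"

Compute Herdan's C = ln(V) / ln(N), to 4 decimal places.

N = 22, V = 15.
ln(V) = 2.708050, ln(N) = 3.091042
C = 2.708050 / 3.091042 = 0.8761

0.8761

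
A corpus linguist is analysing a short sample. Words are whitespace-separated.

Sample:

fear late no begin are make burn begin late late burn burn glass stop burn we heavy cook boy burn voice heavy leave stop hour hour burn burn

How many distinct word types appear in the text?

Distinct types: {are, begin, boy, burn, cook, fear, glass, heavy, hour, late, leave, make, no, stop, voice, we}
V = 16

16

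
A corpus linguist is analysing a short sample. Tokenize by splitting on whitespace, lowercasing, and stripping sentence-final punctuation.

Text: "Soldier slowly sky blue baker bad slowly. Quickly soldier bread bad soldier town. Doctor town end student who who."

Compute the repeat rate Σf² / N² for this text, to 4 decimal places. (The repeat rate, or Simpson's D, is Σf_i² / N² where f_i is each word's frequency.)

0.0914

Frequencies: soldier:3, slowly:2, bad:2, town:2, who:2, sky:1, blue:1, baker:1, quickly:1, bread:1, doctor:1, end:1, student:1
Σf² = 33; N² = 361
Repeat rate = 33 / 361 = 0.0914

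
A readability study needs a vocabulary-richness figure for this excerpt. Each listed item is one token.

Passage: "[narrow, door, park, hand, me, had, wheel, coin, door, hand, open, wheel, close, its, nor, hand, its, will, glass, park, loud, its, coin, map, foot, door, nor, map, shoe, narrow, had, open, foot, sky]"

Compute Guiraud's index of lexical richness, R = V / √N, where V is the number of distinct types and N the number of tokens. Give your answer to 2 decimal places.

N = 34, V = 19.
√N = 5.830952
R = 19 / 5.830952 = 3.26

3.26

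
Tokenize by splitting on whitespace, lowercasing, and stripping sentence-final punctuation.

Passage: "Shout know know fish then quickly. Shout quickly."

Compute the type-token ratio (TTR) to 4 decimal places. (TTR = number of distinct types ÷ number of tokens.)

N = 8 tokens, V = 5 types.
TTR = V / N = 5 / 8 = 0.6250

0.6250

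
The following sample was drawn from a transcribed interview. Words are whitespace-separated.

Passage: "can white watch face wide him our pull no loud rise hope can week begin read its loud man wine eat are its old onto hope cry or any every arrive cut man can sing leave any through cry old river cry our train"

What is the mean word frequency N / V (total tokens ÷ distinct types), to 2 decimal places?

N = 44 tokens, V = 33 types.
Mean frequency = N / V = 44 / 33 = 1.33

1.33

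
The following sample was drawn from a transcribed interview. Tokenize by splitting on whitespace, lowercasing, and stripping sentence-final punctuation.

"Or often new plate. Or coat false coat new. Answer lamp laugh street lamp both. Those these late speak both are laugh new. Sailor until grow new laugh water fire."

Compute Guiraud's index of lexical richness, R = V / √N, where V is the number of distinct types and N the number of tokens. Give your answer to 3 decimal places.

N = 30, V = 21.
√N = 5.477226
R = 21 / 5.477226 = 3.834

3.834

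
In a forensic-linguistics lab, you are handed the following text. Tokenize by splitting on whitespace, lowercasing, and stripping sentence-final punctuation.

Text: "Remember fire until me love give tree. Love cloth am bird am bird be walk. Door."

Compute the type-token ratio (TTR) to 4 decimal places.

0.8125

N = 16 tokens, V = 13 types.
TTR = V / N = 13 / 16 = 0.8125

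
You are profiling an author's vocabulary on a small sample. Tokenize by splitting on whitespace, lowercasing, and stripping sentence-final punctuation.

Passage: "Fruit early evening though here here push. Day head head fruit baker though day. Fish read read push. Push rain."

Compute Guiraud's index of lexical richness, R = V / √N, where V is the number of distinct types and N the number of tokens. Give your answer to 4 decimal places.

N = 20, V = 12.
√N = 4.472136
R = 12 / 4.472136 = 2.6833

2.6833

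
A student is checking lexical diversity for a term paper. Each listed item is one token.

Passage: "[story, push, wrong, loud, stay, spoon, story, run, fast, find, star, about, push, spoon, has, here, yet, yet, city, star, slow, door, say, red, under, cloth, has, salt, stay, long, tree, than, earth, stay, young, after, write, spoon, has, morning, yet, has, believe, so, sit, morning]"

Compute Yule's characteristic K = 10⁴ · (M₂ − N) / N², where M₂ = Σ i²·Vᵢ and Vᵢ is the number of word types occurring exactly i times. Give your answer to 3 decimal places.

179.584

Frequencies: has:4, stay:3, spoon:3, yet:3, story:2, push:2, star:2, morning:2, wrong:1, loud:1, run:1, fast:1, find:1, about:1, here:1, city:1, slow:1, door:1, say:1, red:1, … (13 more, each freq 1)
N = 46. Frequency spectrum: V_1=25, V_2=4, V_3=3, V_4=1
M₂ = 1²·25 + 2²·4 + 3²·3 + 4²·1 = 84
K = 10000 × (84 − 46) / 46² = 179.584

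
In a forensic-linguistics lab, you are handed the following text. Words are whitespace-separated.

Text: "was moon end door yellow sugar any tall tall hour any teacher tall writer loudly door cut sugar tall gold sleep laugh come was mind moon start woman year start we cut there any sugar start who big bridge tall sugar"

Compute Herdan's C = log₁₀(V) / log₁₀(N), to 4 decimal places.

0.8773

N = 41, V = 26.
log₁₀(V) = 1.414973, log₁₀(N) = 1.612784
C = 1.414973 / 1.612784 = 0.8773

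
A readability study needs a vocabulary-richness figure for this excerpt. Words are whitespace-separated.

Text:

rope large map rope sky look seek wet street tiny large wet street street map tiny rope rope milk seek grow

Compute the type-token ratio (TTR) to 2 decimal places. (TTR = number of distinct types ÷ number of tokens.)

N = 21 tokens, V = 11 types.
TTR = V / N = 11 / 21 = 0.52

0.52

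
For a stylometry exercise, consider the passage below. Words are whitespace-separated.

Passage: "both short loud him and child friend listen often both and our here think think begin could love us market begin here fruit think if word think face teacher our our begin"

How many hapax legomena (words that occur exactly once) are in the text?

Frequencies: think:4, our:3, begin:3, both:2, and:2, here:2, short:1, loud:1, him:1, child:1, friend:1, listen:1, often:1, could:1, love:1, us:1, market:1, fruit:1, if:1, word:1, … (2 more, each freq 1)
Hapax (freq=1): child, could, face, friend, fruit, him, if, listen, loud, love, market, often, short, teacher, us, word

16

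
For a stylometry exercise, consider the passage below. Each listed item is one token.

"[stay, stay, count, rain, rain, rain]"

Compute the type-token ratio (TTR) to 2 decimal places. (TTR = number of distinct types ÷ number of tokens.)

0.50

N = 6 tokens, V = 3 types.
TTR = V / N = 3 / 6 = 0.50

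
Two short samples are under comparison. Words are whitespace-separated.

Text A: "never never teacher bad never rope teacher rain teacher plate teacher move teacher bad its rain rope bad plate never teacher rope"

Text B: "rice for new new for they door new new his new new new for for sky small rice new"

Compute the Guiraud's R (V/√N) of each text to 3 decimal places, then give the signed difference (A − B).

-0.129

A: V=8, N=22, R=1.706
B: V=8, N=19, R=1.835
Difference = 1.706 − 1.835 = -0.129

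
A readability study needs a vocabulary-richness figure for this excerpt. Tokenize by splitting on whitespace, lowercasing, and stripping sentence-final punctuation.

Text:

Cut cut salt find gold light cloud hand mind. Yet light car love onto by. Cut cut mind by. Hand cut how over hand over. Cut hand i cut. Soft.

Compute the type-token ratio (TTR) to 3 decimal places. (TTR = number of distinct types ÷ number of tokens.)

N = 30 tokens, V = 17 types.
TTR = V / N = 17 / 30 = 0.567

0.567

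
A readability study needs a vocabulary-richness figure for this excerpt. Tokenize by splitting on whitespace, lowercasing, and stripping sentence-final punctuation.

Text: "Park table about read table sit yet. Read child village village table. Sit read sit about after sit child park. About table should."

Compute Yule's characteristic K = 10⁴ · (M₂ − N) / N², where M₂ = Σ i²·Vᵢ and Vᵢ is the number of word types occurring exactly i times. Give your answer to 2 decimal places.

793.95

Frequencies: table:4, sit:4, about:3, read:3, park:2, child:2, village:2, yet:1, after:1, should:1
N = 23. Frequency spectrum: V_1=3, V_2=3, V_3=2, V_4=2
M₂ = 1²·3 + 2²·3 + 3²·2 + 4²·2 = 65
K = 10000 × (65 − 23) / 23² = 793.95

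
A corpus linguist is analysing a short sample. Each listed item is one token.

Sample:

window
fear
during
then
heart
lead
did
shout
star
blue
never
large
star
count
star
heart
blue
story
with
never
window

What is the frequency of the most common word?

Frequencies: star:3, window:2, heart:2, blue:2, never:2, fear:1, during:1, then:1, lead:1, did:1, shout:1, large:1, count:1, story:1, with:1
Most common: 'star' with frequency 3.

3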